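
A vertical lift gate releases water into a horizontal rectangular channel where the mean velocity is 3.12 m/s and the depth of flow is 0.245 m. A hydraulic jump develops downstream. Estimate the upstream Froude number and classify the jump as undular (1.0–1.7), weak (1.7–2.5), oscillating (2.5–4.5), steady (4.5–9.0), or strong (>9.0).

Fr₁ = V₁/√(g·y₁) = 3.12/√(9.81×0.245) = 2.01.
Fr₁ = 2.01 lies in the weak range.

Fr₁ = 2.01; weak jump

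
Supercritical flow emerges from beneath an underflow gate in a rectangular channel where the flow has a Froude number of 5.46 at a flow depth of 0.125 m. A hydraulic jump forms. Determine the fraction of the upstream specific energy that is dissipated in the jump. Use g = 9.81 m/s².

ΔE/E₁ = 0.527 (52.7%)

Fr₁ = 5.46 (given).
Sequent-depth ratio: y₂/y₁ = ½[√(1 + 8Fr₁²) − 1] = ½[√239.5 − 1] = 7.24.
y₂ = 7.24 × 0.125 = 0.905 m.
E₁ = y₁(1 + Fr₁²/2) = 0.125×(1 + 5.46²/2) = 1.99 m. ΔE = (y₂ − y₁)³/(4y₁y₂) = 1.05 m. ΔE/E₁ = 1.05/1.99 = 0.527.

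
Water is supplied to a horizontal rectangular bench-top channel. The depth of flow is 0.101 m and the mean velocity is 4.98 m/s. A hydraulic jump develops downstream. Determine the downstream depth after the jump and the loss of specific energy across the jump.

y₂ = 0.666 m; ΔE = 0.670 m

Fr₁ = V₁/√(g·y₁) = 4.98/√(9.81×0.101) = 5.00.
Sequent-depth ratio: y₂/y₁ = ½[√(1 + 8Fr₁²) − 1] = ½[√201.2 − 1] = 6.59.
y₂ = 6.59 × 0.101 = 0.666 m.
q = V₁·y₁ = 4.98 × 0.101 = 0.503 m²/s. V₂ = q/y₂ = 0.503/0.666 = 0.755 m/s. E₁ = y₁ + V₁²/2g = 1.37 m; E₂ = y₂ + V₂²/2g = 0.695 m. ΔE = E₁ − E₂ = 0.670 m.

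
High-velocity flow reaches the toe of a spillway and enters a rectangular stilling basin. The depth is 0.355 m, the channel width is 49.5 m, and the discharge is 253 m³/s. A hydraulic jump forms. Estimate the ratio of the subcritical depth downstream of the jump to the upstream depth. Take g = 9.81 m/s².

q = Q/b = 253/49.5 = 5.11 m²/s; V₁ = q/y₁ = 14.4 m/s. Fr₁ = V₁/√(g·y₁) = 7.72.
Sequent-depth ratio: y₂/y₁ = ½[√(1 + 8Fr₁²) − 1] = ½[√477.2 − 1] = 10.4.

y₂/y₁ = 10.4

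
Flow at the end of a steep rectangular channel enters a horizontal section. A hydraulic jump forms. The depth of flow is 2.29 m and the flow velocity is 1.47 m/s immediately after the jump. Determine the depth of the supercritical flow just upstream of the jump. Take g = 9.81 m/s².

Fr₂ = V₂/√(g·y₂) = 1.47/√(9.81×2.29) = 0.310.
Since the conjugate-depth ratio holds either way, y₁/y₂ = ½[√(1 + 8Fr₂²) − 1] = ½[√1.770 − 1] = 0.165.
y₁ = 0.165 × 2.29 = 0.378 m.

y₁ = 0.378 m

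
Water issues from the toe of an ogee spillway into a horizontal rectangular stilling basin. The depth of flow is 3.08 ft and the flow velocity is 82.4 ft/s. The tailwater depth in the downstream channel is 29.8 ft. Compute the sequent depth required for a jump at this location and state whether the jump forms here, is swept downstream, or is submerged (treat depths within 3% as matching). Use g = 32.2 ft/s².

y₂ = 34.5 ft; the jump is swept downstream

Fr₁ = V₁/√(g·y₁) = 82.4/√(32.2×3.08) = 8.27.
From the momentum equation for a rectangular channel, y₂/y₁ = ½[√(1 + 8Fr₁²) − 1] = ½[√548.7 − 1] = 11.2.
y₂ = 11.2 × 3.08 = 34.5 ft.
Tailwater y_tw = 29.8 ft: y_tw < y₂, so the jump is swept downstream.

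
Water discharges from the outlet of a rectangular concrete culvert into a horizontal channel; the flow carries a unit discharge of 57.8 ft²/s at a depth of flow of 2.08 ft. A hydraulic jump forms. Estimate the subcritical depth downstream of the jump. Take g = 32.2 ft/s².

V₁ = q/y₁ = 57.8/2.08 = 27.8 ft/s. Fr₁ = V₁/√(g·y₁) = 27.8/√(32.2×2.08) = 3.40.
Bélanger equation: y₂/y₁ = ½[√(1 + 8Fr₁²) − 1] = ½[√93.24 − 1] = 4.33.
y₂ = 4.33 × 2.08 = 9.00 ft.

y₂ = 9.00 ft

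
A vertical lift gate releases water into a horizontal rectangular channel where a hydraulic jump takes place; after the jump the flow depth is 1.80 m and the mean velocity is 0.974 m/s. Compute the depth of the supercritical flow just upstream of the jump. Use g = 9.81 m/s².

Fr₂ = V₂/√(g·y₂) = 0.974/√(9.81×1.80) = 0.232.
Since the conjugate-depth ratio holds either way, y₁/y₂ = ½[√(1 + 8Fr₂²) − 1] = ½[√1.430 − 1] = 0.0979.
y₁ = 0.0979 × 1.80 = 0.176 m.

y₁ = 0.176 m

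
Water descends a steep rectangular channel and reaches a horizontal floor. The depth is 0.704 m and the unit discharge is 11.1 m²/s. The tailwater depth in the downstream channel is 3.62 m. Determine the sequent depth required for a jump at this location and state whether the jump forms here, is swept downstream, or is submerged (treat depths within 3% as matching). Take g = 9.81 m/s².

y₂ = 5.63 m; the jump is swept downstream

V₁ = q/y₁ = 11.1/0.704 = 15.8 m/s. Fr₁ = V₁/√(g·y₁) = 15.8/√(9.81×0.704) = 6.00.
By Bélanger, y₂/y₁ = ½[√(1 + 8Fr₁²) − 1] = ½[√289.0 − 1] = 8.00.
y₂ = 8.00 × 0.704 = 5.63 m.
Tailwater y_tw = 3.62 m: y_tw < y₂, so the jump is swept downstream.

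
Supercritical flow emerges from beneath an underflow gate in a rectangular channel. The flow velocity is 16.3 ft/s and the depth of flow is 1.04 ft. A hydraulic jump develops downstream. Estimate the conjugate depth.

y₂ = 3.66 ft

Fr₁ = V₁/√(g·y₁) = 16.3/√(32.2×1.04) = 2.82.
Sequent-depth ratio: y₂/y₁ = ½[√(1 + 8Fr₁²) − 1] = ½[√64.47 − 1] = 3.51.
y₂ = 3.51 × 1.04 = 3.66 ft.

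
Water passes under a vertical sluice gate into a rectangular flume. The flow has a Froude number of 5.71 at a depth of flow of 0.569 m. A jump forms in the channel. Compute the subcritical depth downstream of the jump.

y₂ = 4.32 m

Fr₁ = 5.71 (given).
By Bélanger, y₂/y₁ = ½[√(1 + 8Fr₁²) − 1] = ½[√261.8 − 1] = 7.59.
y₂ = 7.59 × 0.569 = 4.32 m.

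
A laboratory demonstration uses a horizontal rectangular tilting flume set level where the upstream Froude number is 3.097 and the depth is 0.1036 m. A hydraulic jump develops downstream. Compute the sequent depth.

y₂ = 0.4049 m

Fr₁ = 3.097 (given).
Sequent-depth ratio: y₂/y₁ = ½[√(1 + 8Fr₁²) − 1] = ½[√77.731 − 1] = 3.908.
y₂ = 3.908 × 0.1036 = 0.4049 m.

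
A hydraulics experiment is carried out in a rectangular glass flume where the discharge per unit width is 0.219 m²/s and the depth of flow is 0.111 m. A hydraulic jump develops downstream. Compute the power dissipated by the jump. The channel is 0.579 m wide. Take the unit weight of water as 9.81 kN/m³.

V₁ = q/y₁ = 0.219/0.111 = 1.97 m/s. Fr₁ = V₁/√(g·y₁) = 1.97/√(9.81×0.111) = 1.89.
By Bélanger, y₂/y₁ = ½[√(1 + 8Fr₁²) − 1] = ½[√29.60 − 1] = 2.22.
y₂ = 2.22 × 0.111 = 0.246 m.
Head loss: ΔE = (y₂ − y₁)³/(4y₁y₂) = (0.246 − 0.111)³/(4×0.111×0.246) = 0.00248/0.109 = 0.0227 m.
Q = q·b = 0.219 × 0.579 = 0.127 m³/s. P = γ·Q·ΔE = 9.81 × 0.127 × 0.0227 = 0.0282 kW.

P = 0.0282 kW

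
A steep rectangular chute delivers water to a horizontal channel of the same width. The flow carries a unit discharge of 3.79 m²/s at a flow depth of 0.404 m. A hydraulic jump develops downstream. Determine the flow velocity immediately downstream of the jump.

V₂ = 1.52 m/s

V₁ = q/y₁ = 3.79/0.404 = 9.38 m/s. Fr₁ = V₁/√(g·y₁) = 9.38/√(9.81×0.404) = 4.71.
Conjugate-depth relation: y₂/y₁ = ½[√(1 + 8Fr₁²) − 1] = ½[√178.6 − 1] = 6.18.
y₂ = 6.18 × 0.404 = 2.50 m.
V₂ = q/y₂ = 3.79/2.50 = 1.52 m/s.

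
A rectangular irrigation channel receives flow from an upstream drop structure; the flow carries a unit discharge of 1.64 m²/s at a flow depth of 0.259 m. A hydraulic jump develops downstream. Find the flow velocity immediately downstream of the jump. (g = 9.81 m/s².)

V₁ = q/y₁ = 1.64/0.259 = 6.33 m/s. Fr₁ = V₁/√(g·y₁) = 6.33/√(9.81×0.259) = 3.97.
Sequent-depth ratio: y₂/y₁ = ½[√(1 + 8Fr₁²) − 1] = ½[√127.2 − 1] = 5.14.
y₂ = 5.14 × 0.259 = 1.33 m.
V₂ = q/y₂ = 1.64/1.33 = 1.23 m/s.

V₂ = 1.23 m/s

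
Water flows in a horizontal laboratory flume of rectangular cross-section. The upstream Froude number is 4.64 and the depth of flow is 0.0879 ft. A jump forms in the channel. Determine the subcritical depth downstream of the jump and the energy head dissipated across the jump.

Fr₁ = 4.64 (given).
Conjugate-depth relation: y₂/y₁ = ½[√(1 + 8Fr₁²) − 1] = ½[√173.2 − 1] = 6.08.
y₂ = 6.08 × 0.0879 = 0.535 ft.
V₁ = Fr₁·√(g·y₁) = 4.64×√(32.2×0.0879) = 7.81 ft/s; q = V₁·y₁ = 0.686 ft²/s. V₂ = q/y₂ = 0.686/0.535 = 1.28 ft/s. E₁ = y₁ + V₁²/2g = 1.03 ft; E₂ = y₂ + V₂²/2g = 0.560 ft. ΔE = E₁ − E₂ = 0.474 ft.

y₂ = 0.535 ft; ΔE = 0.474 ft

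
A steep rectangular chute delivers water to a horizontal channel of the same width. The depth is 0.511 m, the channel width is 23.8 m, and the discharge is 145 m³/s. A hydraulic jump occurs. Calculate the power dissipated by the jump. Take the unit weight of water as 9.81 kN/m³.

P = 5703 kW

q = Q/b = 145/23.8 = 6.09 m²/s; V₁ = q/y₁ = 11.9 m/s. Fr₁ = V₁/√(g·y₁) = 5.33.
Conjugate-depth relation: y₂/y₁ = ½[√(1 + 8Fr₁²) − 1] = ½[√227.9 − 1] = 7.05.
y₂ = 7.05 × 0.511 = 3.60 m.
V₂ = q/y₂ = 6.09/3.60 = 1.69 m/s. E₁ = y₁ + V₁²/2g = 7.76 m; E₂ = y₂ + V₂²/2g = 3.75 m. ΔE = E₁ − E₂ = 4.01 m.
P = γ·Q·ΔE = 9.81 × 145 × 4.01 = 5703 kW.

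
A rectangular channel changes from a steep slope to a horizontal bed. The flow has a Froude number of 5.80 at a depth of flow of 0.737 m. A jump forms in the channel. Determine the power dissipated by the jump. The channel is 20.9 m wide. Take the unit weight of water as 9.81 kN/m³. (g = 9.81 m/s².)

P = 17055 kW

Fr₁ = 5.80 (given).
Bélanger equation: y₂/y₁ = ½[√(1 + 8Fr₁²) − 1] = ½[√270.1 − 1] = 7.72.
y₂ = 7.72 × 0.737 = 5.69 m.
V₁ = Fr₁·√(g·y₁) = 5.80×√(9.81×0.737) = 15.6 m/s; q = V₁·y₁ = 11.5 m²/s. V₂ = q/y₂ = 11.5/5.69 = 2.02 m/s. E₁ = y₁ + V₁²/2g = 13.1 m; E₂ = y₂ + V₂²/2g = 5.90 m. ΔE = E₁ − E₂ = 7.24 m.
Q = q·b = 11.5 × 20.9 = 240 m³/s. P = γ·Q·ΔE = 9.81 × 240 × 7.24 = 17055 kW.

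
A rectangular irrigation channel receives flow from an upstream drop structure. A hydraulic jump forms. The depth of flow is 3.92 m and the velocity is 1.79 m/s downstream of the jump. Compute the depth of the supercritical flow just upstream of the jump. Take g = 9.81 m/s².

y₁ = 0.570 m

Fr₂ = V₂/√(g·y₂) = 1.79/√(9.81×3.92) = 0.289.
Applying the sequent-depth relation in reverse, y₁/y₂ = ½[√(1 + 8Fr₂²) − 1] = ½[√1.667 − 1] = 0.145.
y₁ = 0.145 × 3.92 = 0.570 m.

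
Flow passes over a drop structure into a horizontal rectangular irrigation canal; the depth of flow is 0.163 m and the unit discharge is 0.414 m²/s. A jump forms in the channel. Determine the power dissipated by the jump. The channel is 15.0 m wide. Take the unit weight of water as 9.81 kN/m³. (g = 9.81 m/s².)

V₁ = q/y₁ = 0.414/0.163 = 2.54 m/s. Fr₁ = V₁/√(g·y₁) = 2.54/√(9.81×0.163) = 2.01.
Conjugate-depth relation: y₂/y₁ = ½[√(1 + 8Fr₁²) − 1] = ½[√33.27 − 1] = 2.38.
y₂ = 2.38 × 0.163 = 0.389 m.
V₂ = q/y₂ = 0.414/0.389 = 1.07 m/s. E₁ = y₁ + V₁²/2g = 0.492 m; E₂ = y₂ + V₂²/2g = 0.446 m. ΔE = E₁ − E₂ = 0.0453 m.
Q = q·b = 0.414 × 15.0 = 6.21 m³/s. P = γ·Q·ΔE = 9.81 × 6.21 × 0.0453 = 2.76 kW.

P = 2.76 kW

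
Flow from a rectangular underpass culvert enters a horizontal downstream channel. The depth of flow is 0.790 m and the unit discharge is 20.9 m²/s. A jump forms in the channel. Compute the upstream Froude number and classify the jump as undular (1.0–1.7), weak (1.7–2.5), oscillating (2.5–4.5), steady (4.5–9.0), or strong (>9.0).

Fr₁ = 9.50; strong jump

V₁ = q/y₁ = 20.9/0.790 = 26.5 m/s. Fr₁ = V₁/√(g·y₁) = 26.5/√(9.81×0.790) = 9.50.
Fr₁ = 9.50 lies in the strong range.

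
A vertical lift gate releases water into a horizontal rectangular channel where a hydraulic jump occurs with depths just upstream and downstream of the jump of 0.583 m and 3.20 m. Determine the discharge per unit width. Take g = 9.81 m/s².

For a rectangular channel the momentum equation gives q² = ½·g·y₁·y₂·(y₁ + y₂) = ½×9.81×0.583×3.20×3.78 = 34.6.
q = √34.6 = 5.88 m²/s.

q = 5.88 m²/s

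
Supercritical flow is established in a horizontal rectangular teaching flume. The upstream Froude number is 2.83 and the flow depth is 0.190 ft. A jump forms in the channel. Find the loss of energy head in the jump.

Fr₁ = 2.83 (given).
Sequent-depth ratio: y₂/y₁ = ½[√(1 + 8Fr₁²) − 1] = ½[√65.07 − 1] = 3.53.
y₂ = 3.53 × 0.190 = 0.671 ft.
V₁ = Fr₁·√(g·y₁) = 2.83×√(32.2×0.190) = 7.00 ft/s; q = V₁·y₁ = 1.33 ft²/s. V₂ = q/y₂ = 1.33/0.671 = 1.98 ft/s. E₁ = y₁ + V₁²/2g = 0.951 ft; E₂ = y₂ + V₂²/2g = 0.732 ft. ΔE = E₁ − E₂ = 0.219 ft.

ΔE = 0.219 ft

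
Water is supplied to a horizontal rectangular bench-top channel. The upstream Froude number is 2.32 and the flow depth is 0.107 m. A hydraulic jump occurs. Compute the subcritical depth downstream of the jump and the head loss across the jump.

Fr₁ = 2.32 (given).
From the momentum equation for a rectangular channel, y₂/y₁ = ½[√(1 + 8Fr₁²) − 1] = ½[√44.06 − 1] = 2.82.
y₂ = 2.82 × 0.107 = 0.302 m.
Head loss: ΔE = (y₂ − y₁)³/(4y₁y₂) = (0.302 − 0.107)³/(4×0.107×0.302) = 0.00737/0.129 = 0.0571 m.

y₂ = 0.302 m; ΔE = 0.0571 m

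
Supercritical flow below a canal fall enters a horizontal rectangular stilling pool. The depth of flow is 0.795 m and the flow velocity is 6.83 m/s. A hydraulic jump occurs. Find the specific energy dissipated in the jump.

ΔE = 0.527 m

Fr₁ = V₁/√(g·y₁) = 6.83/√(9.81×0.795) = 2.45.
From the momentum equation for a rectangular channel, y₂/y₁ = ½[√(1 + 8Fr₁²) − 1] = ½[√48.85 − 1] = 2.99.
y₂ = 2.99 × 0.795 = 2.38 m.
Head loss: ΔE = (y₂ − y₁)³/(4y₁y₂) = (2.38 − 0.795)³/(4×0.795×2.38) = 3.99/7.57 = 0.527 m.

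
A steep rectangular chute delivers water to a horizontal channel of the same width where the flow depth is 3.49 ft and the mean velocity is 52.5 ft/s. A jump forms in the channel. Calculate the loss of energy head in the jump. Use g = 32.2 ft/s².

ΔE = 22.5 ft

Fr₁ = V₁/√(g·y₁) = 52.5/√(32.2×3.49) = 4.95.
Sequent-depth ratio: y₂/y₁ = ½[√(1 + 8Fr₁²) − 1] = ½[√197.2 − 1] = 6.52.
y₂ = 6.52 × 3.49 = 22.8 ft.
q = V₁·y₁ = 52.5 × 3.49 = 183 ft²/s. V₂ = q/y₂ = 183/22.8 = 8.05 ft/s. E₁ = y₁ + V₁²/2g = 46.3 ft; E₂ = y₂ + V₂²/2g = 23.8 ft. ΔE = E₁ − E₂ = 22.5 ft.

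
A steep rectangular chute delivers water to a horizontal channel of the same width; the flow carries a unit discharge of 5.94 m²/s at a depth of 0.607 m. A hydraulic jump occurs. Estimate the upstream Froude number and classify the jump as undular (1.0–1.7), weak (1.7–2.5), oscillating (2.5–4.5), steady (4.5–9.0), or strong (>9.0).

V₁ = q/y₁ = 5.94/0.607 = 9.79 m/s. Fr₁ = V₁/√(g·y₁) = 9.79/√(9.81×0.607) = 4.01.
Fr₁ = 4.01 lies in the oscillating range.

Fr₁ = 4.01; oscillating jump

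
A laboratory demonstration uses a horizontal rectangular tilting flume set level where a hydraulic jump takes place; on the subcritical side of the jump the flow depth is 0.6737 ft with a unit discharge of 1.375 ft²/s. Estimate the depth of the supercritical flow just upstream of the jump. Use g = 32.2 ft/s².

y₁ = 0.1996 ft

V₂ = q/y₂ = 1.375/0.6737 = 2.041 ft/s; Fr₂ = V₂/√(g·y₂) = 0.4382.
From the momentum equation (using Fr₂), y₁/y₂ = ½[√(1 + 8Fr₂²) − 1] = ½[√2.5362 − 1] = 0.2963.
y₁ = 0.2963 × 0.6737 = 0.1996 ft.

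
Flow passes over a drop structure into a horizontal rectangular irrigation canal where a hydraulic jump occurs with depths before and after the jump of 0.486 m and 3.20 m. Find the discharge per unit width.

For a rectangular channel the momentum equation gives q² = ½·g·y₁·y₂·(y₁ + y₂) = ½×9.81×0.486×3.20×3.69 = 28.1.
q = √28.1 = 5.30 m²/s.

q = 5.30 m²/s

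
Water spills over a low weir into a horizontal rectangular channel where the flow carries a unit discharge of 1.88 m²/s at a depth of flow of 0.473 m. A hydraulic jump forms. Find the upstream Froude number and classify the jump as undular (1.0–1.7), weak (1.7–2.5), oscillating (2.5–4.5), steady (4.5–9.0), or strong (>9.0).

Fr₁ = 1.85; weak jump

V₁ = q/y₁ = 1.88/0.473 = 3.97 m/s. Fr₁ = V₁/√(g·y₁) = 3.97/√(9.81×0.473) = 1.85.
Fr₁ = 1.85 lies in the weak range.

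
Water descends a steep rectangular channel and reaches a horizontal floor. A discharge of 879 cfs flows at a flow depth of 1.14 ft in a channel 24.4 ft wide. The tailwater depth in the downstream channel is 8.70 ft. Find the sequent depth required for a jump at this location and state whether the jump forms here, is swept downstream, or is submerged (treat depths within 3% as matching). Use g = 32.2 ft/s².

y₂ = 7.86 ft; the jump is submerged

q = Q/b = 879/24.4 = 36.0 ft²/s; V₁ = q/y₁ = 31.6 ft/s. Fr₁ = V₁/√(g·y₁) = 5.22.
Conjugate-depth relation: y₂/y₁ = ½[√(1 + 8Fr₁²) − 1] = ½[√218.6 − 1] = 6.89.
y₂ = 6.89 × 1.14 = 7.86 ft.
Tailwater y_tw = 8.70 ft: y_tw > y₂, so the jump is submerged.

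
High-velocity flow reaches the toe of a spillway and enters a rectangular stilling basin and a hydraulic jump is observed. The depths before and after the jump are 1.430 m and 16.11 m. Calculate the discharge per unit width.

For a rectangular channel the momentum equation gives q² = ½·g·y₁·y₂·(y₁ + y₂) = ½×9.81×1.430×16.11×17.54 = 1982.
q = √1982 = 44.52 m²/s.

q = 44.52 m²/s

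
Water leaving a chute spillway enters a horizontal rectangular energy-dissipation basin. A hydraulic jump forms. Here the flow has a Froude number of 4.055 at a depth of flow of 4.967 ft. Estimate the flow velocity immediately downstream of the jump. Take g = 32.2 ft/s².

V₂ = 9.756 ft/s

Fr₁ = 4.055 (given).
Sequent-depth ratio: y₂/y₁ = ½[√(1 + 8Fr₁²) − 1] = ½[√132.54 − 1] = 5.256.
y₂ = 5.256 × 4.967 = 26.11 ft.
V₁ = Fr₁·√(g·y₁) = 4.055×√(32.2×4.967) = 51.28 ft/s; q = V₁·y₁ = 254.7 ft²/s.
V₂ = q/y₂ = 254.7/26.11 = 9.756 ft/s.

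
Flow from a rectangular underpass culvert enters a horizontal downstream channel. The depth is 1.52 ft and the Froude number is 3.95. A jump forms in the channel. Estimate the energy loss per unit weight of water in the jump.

Fr₁ = 3.95 (given).
From the momentum equation for a rectangular channel, y₂/y₁ = ½[√(1 + 8Fr₁²) − 1] = ½[√125.8 − 1] = 5.11.
y₂ = 5.11 × 1.52 = 7.76 ft.
Head loss: ΔE = (y₂ − y₁)³/(4y₁y₂) = (7.76 − 1.52)³/(4×1.52×7.76) = 244/47.2 = 5.16 ft.

ΔE = 5.16 ft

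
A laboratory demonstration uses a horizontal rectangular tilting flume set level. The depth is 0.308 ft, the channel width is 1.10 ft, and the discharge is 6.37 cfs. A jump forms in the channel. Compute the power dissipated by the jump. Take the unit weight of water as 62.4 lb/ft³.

q = Q/b = 6.37/1.10 = 5.79 ft²/s; V₁ = q/y₁ = 18.8 ft/s. Fr₁ = V₁/√(g·y₁) = 5.97.
Sequent-depth ratio: y₂/y₁ = ½[√(1 + 8Fr₁²) − 1] = ½[√286.2 − 1] = 7.96.
y₂ = 7.96 × 0.308 = 2.45 ft.
V₂ = q/y₂ = 5.79/2.45 = 2.36 ft/s. E₁ = y₁ + V₁²/2g = 5.80 ft; E₂ = y₂ + V₂²/2g = 2.54 ft. ΔE = E₁ − E₂ = 3.26 ft.
P = γ·Q·ΔE/550 = 62.4 × 6.37 × 3.26 / 550 = 2.36 hp.

P = 2.36 hp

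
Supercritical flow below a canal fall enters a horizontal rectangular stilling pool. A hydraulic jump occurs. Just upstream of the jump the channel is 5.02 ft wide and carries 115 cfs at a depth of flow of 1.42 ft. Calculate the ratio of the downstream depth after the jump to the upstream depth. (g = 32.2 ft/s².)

y₂/y₁ = 2.91

q = Q/b = 115/5.02 = 22.9 ft²/s; V₁ = q/y₁ = 16.1 ft/s. Fr₁ = V₁/√(g·y₁) = 2.39.
From the momentum equation for a rectangular channel, y₂/y₁ = ½[√(1 + 8Fr₁²) − 1] = ½[√46.54 − 1] = 2.91.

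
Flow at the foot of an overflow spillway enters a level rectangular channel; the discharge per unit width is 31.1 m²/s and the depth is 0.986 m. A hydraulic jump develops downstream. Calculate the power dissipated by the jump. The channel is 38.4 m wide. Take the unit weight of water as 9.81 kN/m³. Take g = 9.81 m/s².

P = 442511 kW

V₁ = q/y₁ = 31.1/0.986 = 31.5 m/s. Fr₁ = V₁/√(g·y₁) = 31.5/√(9.81×0.986) = 10.1.
Conjugate-depth relation: y₂/y₁ = ½[√(1 + 8Fr₁²) − 1] = ½[√823.8 − 1] = 13.9.
y₂ = 13.9 × 0.986 = 13.7 m.
Head loss: ΔE = (y₂ − y₁)³/(4y₁y₂) = (13.7 − 0.986)³/(4×0.986×13.7) = 2035/53.9 = 37.8 m.
Q = q·b = 31.1 × 38.4 = 1194 m³/s. P = γ·Q·ΔE = 9.81 × 1194 × 37.8 = 442511 kW.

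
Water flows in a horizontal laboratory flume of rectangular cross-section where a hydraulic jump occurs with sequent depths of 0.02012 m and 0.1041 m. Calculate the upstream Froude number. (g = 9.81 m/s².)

Fr₁ = 3.996

For a rectangular channel the momentum equation gives q² = ½·g·y₁·y₂·(y₁ + y₂) = ½×9.81×0.02012×0.1041×0.1242 = 0.001276.
q = √0.001276 = 0.03572 m²/s.
V₁ = q/y₁ = 1.776 m/s; Fr₁ = V₁/√(g·y₁) = 3.996.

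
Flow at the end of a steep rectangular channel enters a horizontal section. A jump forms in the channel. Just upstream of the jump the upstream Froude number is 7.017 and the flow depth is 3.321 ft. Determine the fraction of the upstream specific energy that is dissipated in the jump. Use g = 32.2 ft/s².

Fr₁ = 7.017 (given).
Sequent-depth ratio: y₂/y₁ = ½[√(1 + 8Fr₁²) − 1] = ½[√394.91 − 1] = 9.436.
y₂ = 9.436 × 3.321 = 31.34 ft.
E₁ = y₁(1 + Fr₁²/2) = 3.321×(1 + 7.017²/2) = 85.08 ft. ΔE = (y₂ − y₁)³/(4y₁y₂) = 52.83 ft. ΔE/E₁ = 52.83/85.08 = 0.621.

ΔE/E₁ = 0.621 (62.1%)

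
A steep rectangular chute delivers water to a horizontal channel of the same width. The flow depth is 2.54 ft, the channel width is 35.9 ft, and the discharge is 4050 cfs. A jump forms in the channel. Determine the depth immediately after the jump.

q = Q/b = 4050/35.9 = 113 ft²/s; V₁ = q/y₁ = 44.4 ft/s. Fr₁ = V₁/√(g·y₁) = 4.91.
Conjugate-depth relation: y₂/y₁ = ½[√(1 + 8Fr₁²) − 1] = ½[√194.0 − 1] = 6.46.
y₂ = 6.46 × 2.54 = 16.4 ft.

y₂ = 16.4 ft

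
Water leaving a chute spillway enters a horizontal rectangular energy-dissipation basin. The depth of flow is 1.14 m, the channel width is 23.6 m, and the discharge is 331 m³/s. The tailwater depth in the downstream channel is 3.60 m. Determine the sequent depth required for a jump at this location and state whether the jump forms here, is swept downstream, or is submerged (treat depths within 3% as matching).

y₂ = 5.39 m; the jump is swept downstream

q = Q/b = 331/23.6 = 14.0 m²/s; V₁ = q/y₁ = 12.3 m/s. Fr₁ = V₁/√(g·y₁) = 3.68.
Conjugate-depth relation: y₂/y₁ = ½[√(1 + 8Fr₁²) − 1] = ½[√109.3 − 1] = 4.73.
y₂ = 4.73 × 1.14 = 5.39 m.
Tailwater y_tw = 3.60 m: y_tw < y₂, so the jump is swept downstream.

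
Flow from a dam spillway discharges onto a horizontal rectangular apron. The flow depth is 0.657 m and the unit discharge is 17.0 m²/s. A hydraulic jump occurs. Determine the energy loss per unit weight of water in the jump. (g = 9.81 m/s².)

V₁ = q/y₁ = 17.0/0.657 = 25.9 m/s. Fr₁ = V₁/√(g·y₁) = 25.9/√(9.81×0.657) = 10.2.
Sequent-depth ratio: y₂/y₁ = ½[√(1 + 8Fr₁²) − 1] = ½[√832.0 − 1] = 13.9.
y₂ = 13.9 × 0.657 = 9.15 m.
Head loss: ΔE = (y₂ − y₁)³/(4y₁y₂) = (9.15 − 0.657)³/(4×0.657×9.15) = 612/24.0 = 25.5 m.

ΔE = 25.5 m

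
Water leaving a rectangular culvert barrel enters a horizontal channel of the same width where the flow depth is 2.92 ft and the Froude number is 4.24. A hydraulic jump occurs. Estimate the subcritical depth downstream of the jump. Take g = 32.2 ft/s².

Fr₁ = 4.24 (given).
Bélanger equation: y₂/y₁ = ½[√(1 + 8Fr₁²) − 1] = ½[√144.8 − 1] = 5.52.
y₂ = 5.52 × 2.92 = 16.1 ft.

y₂ = 16.1 ft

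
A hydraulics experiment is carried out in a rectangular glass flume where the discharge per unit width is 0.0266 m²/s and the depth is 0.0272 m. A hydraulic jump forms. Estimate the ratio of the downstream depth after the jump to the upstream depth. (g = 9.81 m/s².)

V₁ = q/y₁ = 0.0266/0.0272 = 0.978 m/s. Fr₁ = V₁/√(g·y₁) = 0.978/√(9.81×0.0272) = 1.89.
By Bélanger, y₂/y₁ = ½[√(1 + 8Fr₁²) − 1] = ½[√29.67 − 1] = 2.22.

y₂/y₁ = 2.22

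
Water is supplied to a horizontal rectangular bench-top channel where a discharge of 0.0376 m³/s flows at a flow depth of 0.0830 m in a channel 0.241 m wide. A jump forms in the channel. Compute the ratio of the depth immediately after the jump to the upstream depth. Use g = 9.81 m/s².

q = Q/b = 0.0376/0.241 = 0.156 m²/s; V₁ = q/y₁ = 1.88 m/s. Fr₁ = V₁/√(g·y₁) = 2.08.
By Bélanger, y₂/y₁ = ½[√(1 + 8Fr₁²) − 1] = ½[√35.72 − 1] = 2.49.

y₂/y₁ = 2.49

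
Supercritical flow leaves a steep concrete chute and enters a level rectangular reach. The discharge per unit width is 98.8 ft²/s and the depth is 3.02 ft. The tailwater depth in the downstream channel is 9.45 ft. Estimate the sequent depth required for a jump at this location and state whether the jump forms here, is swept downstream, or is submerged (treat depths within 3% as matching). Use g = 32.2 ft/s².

V₁ = q/y₁ = 98.8/3.02 = 32.7 ft/s. Fr₁ = V₁/√(g·y₁) = 32.7/√(32.2×3.02) = 3.32.
Bélanger equation: y₂/y₁ = ½[√(1 + 8Fr₁²) − 1] = ½[√89.05 − 1] = 4.22.
y₂ = 4.22 × 3.02 = 12.7 ft.
Tailwater y_tw = 9.45 ft: y_tw < y₂, so the jump is swept downstream.

y₂ = 12.7 ft; the jump is swept downstream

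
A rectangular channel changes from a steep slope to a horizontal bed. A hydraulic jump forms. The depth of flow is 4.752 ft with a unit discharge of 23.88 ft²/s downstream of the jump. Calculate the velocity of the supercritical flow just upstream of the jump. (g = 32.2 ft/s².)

V₂ = q/y₂ = 23.88/4.752 = 5.025 ft/s; Fr₂ = V₂/√(g·y₂) = 0.4062.
The Bélanger relation is symmetric: y₁/y₂ = ½[√(1 + 8Fr₂²) − 1] = ½[√2.3203 − 1] = 0.2616.
y₁ = 0.2616 × 4.752 = 1.243 ft.
V₁ = q/y₁ = 23.88/1.243 = 19.21 ft/s.

V₁ = 19.21 ft/s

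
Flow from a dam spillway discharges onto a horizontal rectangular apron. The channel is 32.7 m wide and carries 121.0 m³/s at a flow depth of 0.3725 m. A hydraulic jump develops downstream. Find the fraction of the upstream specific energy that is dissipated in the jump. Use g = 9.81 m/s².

q = Q/b = 121.0/32.7 = 3.700 m²/s; V₁ = q/y₁ = 9.934 m/s. Fr₁ = V₁/√(g·y₁) = 5.197.
Bélanger equation: y₂/y₁ = ½[√(1 + 8Fr₁²) − 1] = ½[√217.03 − 1] = 6.866.
y₂ = 6.866 × 0.3725 = 2.558 m.
E₁ = y₁ + V₁²/2g = 5.402 m. ΔE = (y₂ − y₁)³/(4y₁y₂) = 2.738 m. ΔE/E₁ = 2.738/5.402 = 0.507.

ΔE/E₁ = 0.507 (50.7%)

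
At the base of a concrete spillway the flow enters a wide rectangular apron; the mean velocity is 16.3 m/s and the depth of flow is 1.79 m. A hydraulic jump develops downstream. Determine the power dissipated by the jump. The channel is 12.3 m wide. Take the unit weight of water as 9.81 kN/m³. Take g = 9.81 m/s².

Fr₁ = V₁/√(g·y₁) = 16.3/√(9.81×1.79) = 3.89.
By Bélanger, y₂/y₁ = ½[√(1 + 8Fr₁²) − 1] = ½[√122.0 − 1] = 5.02.
y₂ = 5.02 × 1.79 = 8.99 m.
q = V₁·y₁ = 16.3 × 1.79 = 29.2 m²/s. V₂ = q/y₂ = 29.2/8.99 = 3.24 m/s. E₁ = y₁ + V₁²/2g = 15.3 m; E₂ = y₂ + V₂²/2g = 9.53 m. ΔE = E₁ − E₂ = 5.80 m.
Q = q·b = 29.2 × 12.3 = 359 m³/s. P = γ·Q·ΔE = 9.81 × 359 × 5.80 = 20429 kW.

P = 20429 kW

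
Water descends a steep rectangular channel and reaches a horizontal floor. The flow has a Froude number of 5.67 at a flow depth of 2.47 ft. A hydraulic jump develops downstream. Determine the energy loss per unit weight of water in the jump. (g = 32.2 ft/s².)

ΔE = 22.9 ft

Fr₁ = 5.67 (given).
Bélanger equation: y₂/y₁ = ½[√(1 + 8Fr₁²) − 1] = ½[√258.2 − 1] = 7.53.
y₂ = 7.53 × 2.47 = 18.6 ft.
V₁ = Fr₁·√(g·y₁) = 5.67×√(32.2×2.47) = 50.6 ft/s; q = V₁·y₁ = 125 ft²/s. V₂ = q/y₂ = 125/18.6 = 6.71 ft/s. E₁ = y₁ + V₁²/2g = 42.2 ft; E₂ = y₂ + V₂²/2g = 19.3 ft. ΔE = E₁ − E₂ = 22.9 ft.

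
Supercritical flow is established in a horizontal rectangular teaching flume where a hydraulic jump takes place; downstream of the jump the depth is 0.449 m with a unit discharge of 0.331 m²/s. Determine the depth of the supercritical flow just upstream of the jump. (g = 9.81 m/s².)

V₂ = q/y₂ = 0.331/0.449 = 0.737 m/s; Fr₂ = V₂/√(g·y₂) = 0.351.
Applying the sequent-depth relation in reverse, y₁/y₂ = ½[√(1 + 8Fr₂²) − 1] = ½[√1.987 − 1] = 0.205.
y₁ = 0.205 × 0.449 = 0.0920 m.

y₁ = 0.0920 m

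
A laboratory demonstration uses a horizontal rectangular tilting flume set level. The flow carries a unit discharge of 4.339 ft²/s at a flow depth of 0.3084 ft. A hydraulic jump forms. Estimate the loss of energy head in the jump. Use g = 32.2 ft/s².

V₁ = q/y₁ = 4.339/0.3084 = 14.07 ft/s. Fr₁ = V₁/√(g·y₁) = 14.07/√(32.2×0.3084) = 4.465.
Conjugate-depth relation: y₂/y₁ = ½[√(1 + 8Fr₁²) − 1] = ½[√160.47 − 1] = 5.834.
y₂ = 5.834 × 0.3084 = 1.799 ft.
Head loss: ΔE = (y₂ − y₁)³/(4y₁y₂) = (1.799 − 0.3084)³/(4×0.3084×1.799) = 3.313/2.219 = 1.493 ft.

ΔE = 1.493 ft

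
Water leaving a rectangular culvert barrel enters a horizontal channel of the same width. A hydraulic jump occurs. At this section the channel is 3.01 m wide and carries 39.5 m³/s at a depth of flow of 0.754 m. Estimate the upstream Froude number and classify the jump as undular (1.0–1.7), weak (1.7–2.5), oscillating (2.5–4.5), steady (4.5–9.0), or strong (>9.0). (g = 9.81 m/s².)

Fr₁ = 6.40; steady jump

q = Q/b = 39.5/3.01 = 13.1 m²/s; V₁ = q/y₁ = 17.4 m/s. Fr₁ = V₁/√(g·y₁) = 6.40.
Fr₁ = 6.40 lies in the steady range.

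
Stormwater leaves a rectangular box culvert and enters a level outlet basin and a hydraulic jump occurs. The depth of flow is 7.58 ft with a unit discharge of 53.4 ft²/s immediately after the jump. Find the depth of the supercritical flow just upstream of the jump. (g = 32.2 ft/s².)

V₂ = q/y₂ = 53.4/7.58 = 7.04 ft/s; Fr₂ = V₂/√(g·y₂) = 0.451.
Applying the sequent-depth relation in reverse, y₁/y₂ = ½[√(1 + 8Fr₂²) − 1] = ½[√2.627 − 1] = 0.310.
y₁ = 0.310 × 7.58 = 2.35 ft.

y₁ = 2.35 ft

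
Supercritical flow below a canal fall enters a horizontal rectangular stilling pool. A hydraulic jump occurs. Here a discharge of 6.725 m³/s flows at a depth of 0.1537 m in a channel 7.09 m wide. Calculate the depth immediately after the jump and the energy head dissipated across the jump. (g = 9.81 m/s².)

y₂ = 1.018 m; ΔE = 1.032 m

q = Q/b = 6.725/7.09 = 0.9485 m²/s; V₁ = q/y₁ = 6.171 m/s. Fr₁ = V₁/√(g·y₁) = 5.026.
From the momentum equation for a rectangular channel, y₂/y₁ = ½[√(1 + 8Fr₁²) − 1] = ½[√203.07 − 1] = 6.625.
y₂ = 6.625 × 0.1537 = 1.018 m.
Head loss: ΔE = (y₂ − y₁)³/(4y₁y₂) = (1.018 − 0.1537)³/(4×0.1537×1.018) = 0.6462/0.6260 = 1.032 m.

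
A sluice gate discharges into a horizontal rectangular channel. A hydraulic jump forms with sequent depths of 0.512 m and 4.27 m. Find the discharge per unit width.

For a rectangular channel the momentum equation gives q² = ½·g·y₁·y₂·(y₁ + y₂) = ½×9.81×0.512×4.27×4.78 = 51.3.
q = √51.3 = 7.16 m²/s.

q = 7.16 m²/s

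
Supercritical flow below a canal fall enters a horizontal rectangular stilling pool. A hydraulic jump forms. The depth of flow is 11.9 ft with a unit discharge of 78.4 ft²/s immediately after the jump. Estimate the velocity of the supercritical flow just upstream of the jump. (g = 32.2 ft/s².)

V₂ = q/y₂ = 78.4/11.9 = 6.59 ft/s; Fr₂ = V₂/√(g·y₂) = 0.337.
From the momentum equation (using Fr₂), y₁/y₂ = ½[√(1 + 8Fr₂²) − 1] = ½[√1.906 − 1] = 0.190.
y₁ = 0.190 × 11.9 = 2.26 ft.
V₁ = q/y₁ = 78.4/2.26 = 34.6 ft/s.

V₁ = 34.6 ft/s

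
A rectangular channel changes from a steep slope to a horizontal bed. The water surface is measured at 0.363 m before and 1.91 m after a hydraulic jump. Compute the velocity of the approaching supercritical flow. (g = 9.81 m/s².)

V₁ = 7.66 m/s

For a rectangular channel the momentum equation gives q² = ½·g·y₁·y₂·(y₁ + y₂) = ½×9.81×0.363×1.91×2.27 = 7.73.
q = √7.73 = 2.78 m²/s.
V₁ = q/y₁ = 2.78/0.363 = 7.66 m/s.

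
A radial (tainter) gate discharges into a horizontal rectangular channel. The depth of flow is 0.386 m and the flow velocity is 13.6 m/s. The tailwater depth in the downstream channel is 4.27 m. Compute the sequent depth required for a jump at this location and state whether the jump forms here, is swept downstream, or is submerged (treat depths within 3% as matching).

Fr₁ = V₁/√(g·y₁) = 13.6/√(9.81×0.386) = 6.99.
From the momentum equation for a rectangular channel, y₂/y₁ = ½[√(1 + 8Fr₁²) − 1] = ½[√391.8 − 1] = 9.40.
y₂ = 9.40 × 0.386 = 3.63 m.
Tailwater y_tw = 4.27 m: y_tw > y₂, so the jump is submerged.

y₂ = 3.63 m; the jump is submerged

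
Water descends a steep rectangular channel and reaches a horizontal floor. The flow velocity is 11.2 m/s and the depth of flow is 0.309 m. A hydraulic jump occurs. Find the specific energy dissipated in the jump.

Fr₁ = V₁/√(g·y₁) = 11.2/√(9.81×0.309) = 6.43.
Bélanger equation: y₂/y₁ = ½[√(1 + 8Fr₁²) − 1] = ½[√332.1 − 1] = 8.61.
y₂ = 8.61 × 0.309 = 2.66 m.
q = V₁·y₁ = 11.2 × 0.309 = 3.46 m²/s. V₂ = q/y₂ = 3.46/2.66 = 1.30 m/s. E₁ = y₁ + V₁²/2g = 6.70 m; E₂ = y₂ + V₂²/2g = 2.75 m. ΔE = E₁ − E₂ = 3.96 m.

ΔE = 3.96 m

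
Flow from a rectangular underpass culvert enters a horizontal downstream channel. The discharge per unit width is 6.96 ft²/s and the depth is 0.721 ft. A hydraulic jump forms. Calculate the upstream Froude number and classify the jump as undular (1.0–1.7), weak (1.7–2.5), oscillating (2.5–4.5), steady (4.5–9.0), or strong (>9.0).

Fr₁ = 2.00; weak jump

V₁ = q/y₁ = 6.96/0.721 = 9.65 ft/s. Fr₁ = V₁/√(g·y₁) = 9.65/√(32.2×0.721) = 2.00.
Fr₁ = 2.00 lies in the weak range.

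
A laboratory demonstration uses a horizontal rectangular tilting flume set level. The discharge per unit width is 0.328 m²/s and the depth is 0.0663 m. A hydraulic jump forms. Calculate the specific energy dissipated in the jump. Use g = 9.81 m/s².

ΔE = 0.752 m

V₁ = q/y₁ = 0.328/0.0663 = 4.95 m/s. Fr₁ = V₁/√(g·y₁) = 4.95/√(9.81×0.0663) = 6.13.
By Bélanger, y₂/y₁ = ½[√(1 + 8Fr₁²) − 1] = ½[√302.0 − 1] = 8.19.
y₂ = 8.19 × 0.0663 = 0.543 m.
V₂ = q/y₂ = 0.328/0.543 = 0.604 m/s. E₁ = y₁ + V₁²/2g = 1.31 m; E₂ = y₂ + V₂²/2g = 0.562 m. ΔE = E₁ − E₂ = 0.752 m.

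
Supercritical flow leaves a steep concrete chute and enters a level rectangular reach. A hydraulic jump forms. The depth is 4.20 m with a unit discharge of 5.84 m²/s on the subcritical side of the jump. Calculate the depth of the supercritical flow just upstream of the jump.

y₁ = 0.363 m

V₂ = q/y₂ = 5.84/4.20 = 1.39 m/s; Fr₂ = V₂/√(g·y₂) = 0.217.
Since the conjugate-depth ratio holds either way, y₁/y₂ = ½[√(1 + 8Fr₂²) − 1] = ½[√1.375 − 1] = 0.0864.
y₁ = 0.0864 × 4.20 = 0.363 m.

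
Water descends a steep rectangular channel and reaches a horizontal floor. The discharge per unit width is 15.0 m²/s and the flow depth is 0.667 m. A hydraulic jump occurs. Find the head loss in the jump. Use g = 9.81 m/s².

V₁ = q/y₁ = 15.0/0.667 = 22.5 m/s. Fr₁ = V₁/√(g·y₁) = 22.5/√(9.81×0.667) = 8.79.
By Bélanger, y₂/y₁ = ½[√(1 + 8Fr₁²) − 1] = ½[√619.3 − 1] = 11.9.
y₂ = 11.9 × 0.667 = 7.97 m.
V₂ = q/y₂ = 15.0/7.97 = 1.88 m/s. E₁ = y₁ + V₁²/2g = 26.4 m; E₂ = y₂ + V₂²/2g = 8.15 m. ΔE = E₁ − E₂ = 18.3 m.

ΔE = 18.3 m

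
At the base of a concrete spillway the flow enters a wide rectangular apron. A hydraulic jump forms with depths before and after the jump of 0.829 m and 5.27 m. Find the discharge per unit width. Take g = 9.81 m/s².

For a rectangular channel the momentum equation gives q² = ½·g·y₁·y₂·(y₁ + y₂) = ½×9.81×0.829×5.27×6.10 = 131.
q = √131 = 11.4 m²/s.

q = 11.4 m²/s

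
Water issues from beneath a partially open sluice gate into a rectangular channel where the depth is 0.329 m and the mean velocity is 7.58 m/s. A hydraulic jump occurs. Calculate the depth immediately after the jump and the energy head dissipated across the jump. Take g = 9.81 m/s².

y₂ = 1.81 m; ΔE = 1.35 m

Fr₁ = V₁/√(g·y₁) = 7.58/√(9.81×0.329) = 4.22.
Sequent-depth ratio: y₂/y₁ = ½[√(1 + 8Fr₁²) − 1] = ½[√143.4 − 1] = 5.49.
y₂ = 5.49 × 0.329 = 1.81 m.
q = V₁·y₁ = 7.58 × 0.329 = 2.49 m²/s. V₂ = q/y₂ = 2.49/1.81 = 1.38 m/s. E₁ = y₁ + V₁²/2g = 3.26 m; E₂ = y₂ + V₂²/2g = 1.90 m. ΔE = E₁ − E₂ = 1.35 m.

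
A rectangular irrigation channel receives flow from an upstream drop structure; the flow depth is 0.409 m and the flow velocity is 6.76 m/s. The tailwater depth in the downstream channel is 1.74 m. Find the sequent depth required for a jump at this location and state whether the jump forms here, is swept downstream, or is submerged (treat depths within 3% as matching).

y₂ = 1.76 m; the jump forms here

Fr₁ = V₁/√(g·y₁) = 6.76/√(9.81×0.409) = 3.37.
Conjugate-depth relation: y₂/y₁ = ½[√(1 + 8Fr₁²) − 1] = ½[√92.12 − 1] = 4.30.
y₂ = 4.30 × 0.409 = 1.76 m.
Tailwater y_tw = 1.74 m: y_tw ≈ y₂, so the jump forms here.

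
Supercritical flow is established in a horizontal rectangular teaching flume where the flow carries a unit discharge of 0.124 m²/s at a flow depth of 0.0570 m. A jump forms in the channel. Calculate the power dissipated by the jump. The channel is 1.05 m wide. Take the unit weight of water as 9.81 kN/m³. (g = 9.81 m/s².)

P = 0.0924 kW

V₁ = q/y₁ = 0.124/0.0570 = 2.18 m/s. Fr₁ = V₁/√(g·y₁) = 2.18/√(9.81×0.0570) = 2.91.
Bélanger equation: y₂/y₁ = ½[√(1 + 8Fr₁²) − 1] = ½[√68.71 − 1] = 3.64.
y₂ = 3.64 × 0.0570 = 0.208 m.
Head loss: ΔE = (y₂ − y₁)³/(4y₁y₂) = (0.208 − 0.0570)³/(4×0.0570×0.208) = 0.00343/0.0474 = 0.0723 m.
Q = q·b = 0.124 × 1.05 = 0.130 m³/s. P = γ·Q·ΔE = 9.81 × 0.130 × 0.0723 = 0.0924 kW.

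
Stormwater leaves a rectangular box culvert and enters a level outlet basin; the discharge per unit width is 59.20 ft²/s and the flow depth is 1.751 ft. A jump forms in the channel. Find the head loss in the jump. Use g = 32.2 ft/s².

ΔE = 8.680 ft

V₁ = q/y₁ = 59.20/1.751 = 33.81 ft/s. Fr₁ = V₁/√(g·y₁) = 33.81/√(32.2×1.751) = 4.503.
By Bélanger, y₂/y₁ = ½[√(1 + 8Fr₁²) − 1] = ½[√163.19 − 1] = 5.887.
y₂ = 5.887 × 1.751 = 10.31 ft.
V₂ = q/y₂ = 59.20/10.31 = 5.743 ft/s. E₁ = y₁ + V₁²/2g = 19.50 ft; E₂ = y₂ + V₂²/2g = 10.82 ft. ΔE = E₁ − E₂ = 8.680 ft.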